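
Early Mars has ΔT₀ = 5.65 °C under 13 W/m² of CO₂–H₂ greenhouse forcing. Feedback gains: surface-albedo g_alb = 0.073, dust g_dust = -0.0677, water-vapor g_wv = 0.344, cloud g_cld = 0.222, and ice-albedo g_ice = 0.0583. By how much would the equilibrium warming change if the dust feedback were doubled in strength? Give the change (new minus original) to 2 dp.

Original: g = 0.6296, ΔT = 5.65/(1−0.6296) = 15.2538 °C.
With doubled dust: g' = 0.5619, ΔT' = 5.65/(1−0.5619) = 12.8966 °C.
Change = 12.8966 − 15.2538 = -2.36 °C.

-2.36 °C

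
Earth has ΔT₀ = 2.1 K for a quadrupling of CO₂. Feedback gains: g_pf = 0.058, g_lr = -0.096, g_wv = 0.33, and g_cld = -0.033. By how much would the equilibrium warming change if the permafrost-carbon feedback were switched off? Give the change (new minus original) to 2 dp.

-0.21 K

Original: g = 0.259, ΔT = 2.1/(1−0.259) = 2.8340 K.
Without permafrost-carbon: g' = 0.201, ΔT' = 2.1/(1−0.201) = 2.6283 K.
Change = 2.6283 − 2.8340 = -0.21 K.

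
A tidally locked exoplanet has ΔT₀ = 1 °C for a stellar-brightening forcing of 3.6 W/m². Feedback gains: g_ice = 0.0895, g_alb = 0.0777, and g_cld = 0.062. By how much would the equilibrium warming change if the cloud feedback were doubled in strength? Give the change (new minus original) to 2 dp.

0.11 °C

Original: g = 0.2292, ΔT = 1/(1−0.2292) = 1.2974 °C.
With doubled cloud: g' = 0.2912, ΔT' = 1/(1−0.2912) = 1.4108 °C.
Change = 1.4108 − 1.2974 = 0.11 °C.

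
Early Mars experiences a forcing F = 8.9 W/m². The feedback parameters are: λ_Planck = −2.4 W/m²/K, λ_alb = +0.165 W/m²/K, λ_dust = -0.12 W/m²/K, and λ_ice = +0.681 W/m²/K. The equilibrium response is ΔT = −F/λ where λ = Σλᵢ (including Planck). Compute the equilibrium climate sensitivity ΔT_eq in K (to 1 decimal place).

5.3 K

Net feedback parameter λ = (−2.4) + (+0.165) + (-0.12) + (+0.681) = -1.674 W/m²/K.
ΔT = −F/λ = −8.9/(-1.674) = 5.3 K.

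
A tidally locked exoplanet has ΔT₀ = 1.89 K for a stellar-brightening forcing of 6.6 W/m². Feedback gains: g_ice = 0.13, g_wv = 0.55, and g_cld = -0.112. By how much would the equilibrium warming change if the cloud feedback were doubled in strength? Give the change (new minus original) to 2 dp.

-0.90 K

Original: g = 0.568, ΔT = 1.89/(1−0.568) = 4.3750 K.
With doubled cloud: g' = 0.456, ΔT' = 1.89/(1−0.456) = 3.4743 K.
Change = 3.4743 − 4.3750 = -0.90 K.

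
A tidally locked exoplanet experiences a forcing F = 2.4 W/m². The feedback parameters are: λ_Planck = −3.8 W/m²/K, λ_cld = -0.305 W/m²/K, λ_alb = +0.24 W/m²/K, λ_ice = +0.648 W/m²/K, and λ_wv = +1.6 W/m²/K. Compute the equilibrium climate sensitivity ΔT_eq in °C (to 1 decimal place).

1.5 °C

Net feedback parameter λ = (−3.8) + (-0.305) + (+0.24) + (+0.648) + (+1.6) = -1.617 W/m²/K.
ΔT = −F/λ = −2.4/(-1.617) = 1.5 °C.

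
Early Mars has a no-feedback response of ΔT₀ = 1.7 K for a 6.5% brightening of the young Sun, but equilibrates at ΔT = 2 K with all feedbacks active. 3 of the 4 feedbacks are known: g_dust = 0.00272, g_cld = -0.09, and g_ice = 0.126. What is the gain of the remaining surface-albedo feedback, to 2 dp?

Amplification A = ΔT/ΔT₀ = 2/1.7 = 1.176.
Total gain g = 1 − 1/A = 1 − 1/1.176 = 0.1497.
Known gains sum to 0.00272 − 0.09 + 0.126 = 0.03872.
g_alb = 0.1497 − 0.03872 = 0.11.

0.11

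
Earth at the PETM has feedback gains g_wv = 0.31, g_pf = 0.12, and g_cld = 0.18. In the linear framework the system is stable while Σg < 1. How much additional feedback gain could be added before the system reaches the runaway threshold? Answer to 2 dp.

Current total gain = 0.31 + 0.12 + 0.18 = 0.61.
Margin to runaway = 1 − 0.61 = 0.39.

0.39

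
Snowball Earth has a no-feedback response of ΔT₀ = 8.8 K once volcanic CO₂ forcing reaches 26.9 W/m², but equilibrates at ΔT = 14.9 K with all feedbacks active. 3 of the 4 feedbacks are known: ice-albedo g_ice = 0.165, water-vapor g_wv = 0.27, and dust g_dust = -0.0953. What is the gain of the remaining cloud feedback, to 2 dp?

Amplification A = ΔT/ΔT₀ = 14.9/8.8 = 1.693.
Total gain g = 1 − 1/A = 1 − 1/1.693 = 0.4093.
Known gains sum to 0.165 + 0.27 − 0.0953 = 0.3397.
g_cld = 0.4093 − 0.3397 = 0.07.

0.07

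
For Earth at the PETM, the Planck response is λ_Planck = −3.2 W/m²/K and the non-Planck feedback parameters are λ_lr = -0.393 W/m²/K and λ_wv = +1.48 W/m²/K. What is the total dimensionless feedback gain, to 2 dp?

Convert to gains: g_lr = -0.393/3.2 = -0.1228; g_wv = 1.48/3.2 = 0.4625.
Total gain g = 0.3397.

0.34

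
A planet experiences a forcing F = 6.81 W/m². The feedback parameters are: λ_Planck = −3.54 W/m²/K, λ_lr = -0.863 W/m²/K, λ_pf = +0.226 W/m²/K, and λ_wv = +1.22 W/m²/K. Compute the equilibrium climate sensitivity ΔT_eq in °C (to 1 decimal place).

Net feedback parameter λ = (−3.54) + (-0.863) + (+0.226) + (+1.22) = -2.957 W/m²/K.
ΔT = −F/λ = −6.81/(-2.957) = 2.3 °C.

2.3 °C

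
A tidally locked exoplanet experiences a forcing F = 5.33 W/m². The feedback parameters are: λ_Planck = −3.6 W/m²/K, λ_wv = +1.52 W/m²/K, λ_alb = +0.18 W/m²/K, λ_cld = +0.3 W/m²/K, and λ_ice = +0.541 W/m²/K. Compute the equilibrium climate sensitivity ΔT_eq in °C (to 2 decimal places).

Net feedback parameter λ = (−3.6) + (+1.52) + (+0.18) + (+0.3) + (+0.541) = -1.059 W/m²/K.
ΔT = −F/λ = −5.33/(-1.059) = 5.03 °C.

5.03 °C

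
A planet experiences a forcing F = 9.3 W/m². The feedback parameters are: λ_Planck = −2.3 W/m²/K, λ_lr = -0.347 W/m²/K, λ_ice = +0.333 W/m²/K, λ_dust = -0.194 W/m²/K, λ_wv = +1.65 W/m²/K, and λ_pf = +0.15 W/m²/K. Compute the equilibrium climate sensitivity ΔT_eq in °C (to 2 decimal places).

Net feedback parameter λ = (−2.3) + (-0.347) + (+0.333) + (-0.194) + (+1.65) + (+0.15) = -0.708 W/m²/K.
ΔT = −F/λ = −9.3/(-0.708) = 13.14 °C.

13.14 °C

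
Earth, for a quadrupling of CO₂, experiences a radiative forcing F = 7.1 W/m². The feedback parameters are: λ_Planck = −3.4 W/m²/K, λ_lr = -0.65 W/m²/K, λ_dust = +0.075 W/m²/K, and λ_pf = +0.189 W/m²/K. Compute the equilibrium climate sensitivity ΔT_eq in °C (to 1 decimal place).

Net feedback parameter λ = (−3.4) + (-0.65) + (+0.075) + (+0.189) = -3.786 W/m²/K.
ΔT = −F/λ = −7.1/(-3.786) = 1.9 °C.

1.9 °C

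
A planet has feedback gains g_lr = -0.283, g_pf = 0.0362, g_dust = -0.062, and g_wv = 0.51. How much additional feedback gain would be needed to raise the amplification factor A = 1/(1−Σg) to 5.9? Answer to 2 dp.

Current total gain = 0.2012.
Target gain for A = 5.9: g* = 1 − 1/5.9 = 0.8305.
Additional gain needed = 0.8305 − 0.2012 = 0.63.

0.63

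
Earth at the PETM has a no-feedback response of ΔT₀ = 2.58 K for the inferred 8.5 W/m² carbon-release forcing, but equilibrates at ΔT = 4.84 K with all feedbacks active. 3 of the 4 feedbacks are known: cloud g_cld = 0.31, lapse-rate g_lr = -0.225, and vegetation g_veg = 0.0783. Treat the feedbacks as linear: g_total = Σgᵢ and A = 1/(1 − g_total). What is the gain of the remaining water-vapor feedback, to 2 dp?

0.30

Amplification A = ΔT/ΔT₀ = 4.84/2.58 = 1.876.
Total gain g = 1 − 1/A = 1 − 1/1.876 = 0.467.
Known gains sum to 0.31 − 0.225 + 0.0783 = 0.1633.
g_wv = 0.467 − 0.1633 = 0.30.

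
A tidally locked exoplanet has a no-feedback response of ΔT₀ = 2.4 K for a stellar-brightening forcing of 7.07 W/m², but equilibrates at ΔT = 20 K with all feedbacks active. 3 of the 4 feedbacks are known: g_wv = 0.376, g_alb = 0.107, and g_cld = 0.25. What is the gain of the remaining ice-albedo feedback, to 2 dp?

0.15

Amplification A = ΔT/ΔT₀ = 20/2.4 = 8.333.
Total gain g = 1 − 1/A = 1 − 1/8.333 = 0.88.
Known gains sum to 0.376 + 0.107 + 0.25 = 0.733.
g_ice = 0.88 − 0.733 = 0.15.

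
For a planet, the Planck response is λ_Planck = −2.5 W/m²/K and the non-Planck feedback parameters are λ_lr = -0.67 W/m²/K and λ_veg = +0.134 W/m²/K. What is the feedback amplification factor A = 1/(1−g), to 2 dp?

Convert to gains: g_lr = -0.67/2.5 = -0.268; g_veg = 0.134/2.5 = 0.0536.
Total gain g = -0.2144.
A = 1/(1 + 0.2144) = 0.82.

0.82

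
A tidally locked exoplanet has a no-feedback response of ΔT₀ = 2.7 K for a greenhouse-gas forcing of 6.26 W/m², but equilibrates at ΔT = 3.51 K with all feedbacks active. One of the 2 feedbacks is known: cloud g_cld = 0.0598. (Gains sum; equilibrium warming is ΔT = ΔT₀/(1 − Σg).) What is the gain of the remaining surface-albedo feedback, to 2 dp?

Amplification A = ΔT/ΔT₀ = 3.51/2.7 = 1.3.
Total gain g = 1 − 1/A = 1 − 1/1.3 = 0.2308.
The known gain is 0.0598.
g_alb = 0.2308 − 0.0598 = 0.17.

0.17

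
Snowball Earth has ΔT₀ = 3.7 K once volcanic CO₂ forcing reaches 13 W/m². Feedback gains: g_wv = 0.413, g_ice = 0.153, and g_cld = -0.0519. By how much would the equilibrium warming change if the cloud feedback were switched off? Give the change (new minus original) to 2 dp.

Original: g = 0.5141, ΔT = 3.7/(1−0.5141) = 7.6147 K.
Without cloud: g' = 0.566, ΔT' = 3.7/(1−0.566) = 8.5253 K.
Change = 8.5253 − 7.6147 = 0.91 K.

0.91 K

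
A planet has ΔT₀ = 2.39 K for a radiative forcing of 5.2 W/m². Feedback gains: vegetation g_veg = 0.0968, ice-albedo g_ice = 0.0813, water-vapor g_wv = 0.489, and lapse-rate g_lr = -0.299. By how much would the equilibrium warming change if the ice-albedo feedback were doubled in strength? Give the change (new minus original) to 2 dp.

Original: g = 0.3681, ΔT = 2.39/(1−0.3681) = 3.7822 K.
With doubled ice-albedo: g' = 0.4494, ΔT' = 2.39/(1−0.4494) = 4.3407 K.
Change = 4.3407 − 3.7822 = 0.56 K.

0.56 K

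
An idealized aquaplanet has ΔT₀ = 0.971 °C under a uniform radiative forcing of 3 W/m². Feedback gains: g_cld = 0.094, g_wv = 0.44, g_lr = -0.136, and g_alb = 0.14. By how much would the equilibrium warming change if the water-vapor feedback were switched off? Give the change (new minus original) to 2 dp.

Original: g = 0.538, ΔT = 0.971/(1−0.538) = 2.1017 °C.
Without water-vapor: g' = 0.098, ΔT' = 0.971/(1−0.098) = 1.0765 °C.
Change = 1.0765 − 2.1017 = -1.03 °C.

-1.03 °C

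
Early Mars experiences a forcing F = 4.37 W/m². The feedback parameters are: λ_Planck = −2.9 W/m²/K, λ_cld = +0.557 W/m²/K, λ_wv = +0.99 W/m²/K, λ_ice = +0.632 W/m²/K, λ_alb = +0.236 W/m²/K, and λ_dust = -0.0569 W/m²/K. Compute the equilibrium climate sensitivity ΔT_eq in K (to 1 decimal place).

8.1 K

Net feedback parameter λ = (−2.9) + (+0.557) + (+0.99) + (+0.632) + (+0.236) + (-0.0569) = -0.5419 W/m²/K.
ΔT = −F/λ = −4.37/(-0.5419) = 8.1 K.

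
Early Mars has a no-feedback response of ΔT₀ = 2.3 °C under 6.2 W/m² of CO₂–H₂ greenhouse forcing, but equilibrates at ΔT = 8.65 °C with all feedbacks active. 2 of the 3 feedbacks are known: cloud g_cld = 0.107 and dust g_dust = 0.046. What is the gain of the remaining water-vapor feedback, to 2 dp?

Amplification A = ΔT/ΔT₀ = 8.65/2.3 = 3.761.
Total gain g = 1 − 1/A = 1 − 1/3.761 = 0.7341.
Known gains sum to 0.107 + 0.046 = 0.153.
g_wv = 0.7341 − 0.153 = 0.58.

0.58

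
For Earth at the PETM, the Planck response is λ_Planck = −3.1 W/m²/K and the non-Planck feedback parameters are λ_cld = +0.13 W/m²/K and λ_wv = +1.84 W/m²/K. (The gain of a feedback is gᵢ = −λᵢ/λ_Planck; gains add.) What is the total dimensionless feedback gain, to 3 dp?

Convert to gains: g_cld = 0.13/3.1 = 0.04194; g_wv = 1.84/3.1 = 0.5935.
Total gain g = 0.63544.

0.635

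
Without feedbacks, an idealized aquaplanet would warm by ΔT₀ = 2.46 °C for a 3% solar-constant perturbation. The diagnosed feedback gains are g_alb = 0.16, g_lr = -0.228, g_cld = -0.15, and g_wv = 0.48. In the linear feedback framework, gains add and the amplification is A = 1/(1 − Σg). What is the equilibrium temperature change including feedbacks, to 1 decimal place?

Total gain g = 0.16 − 0.228 − 0.15 + 0.48 = 0.262.
Amplification A = 1/(1 − 0.262) = 1.355.
ΔT = 2.46 × 1.355 = 3.3 °C.

3.3 °C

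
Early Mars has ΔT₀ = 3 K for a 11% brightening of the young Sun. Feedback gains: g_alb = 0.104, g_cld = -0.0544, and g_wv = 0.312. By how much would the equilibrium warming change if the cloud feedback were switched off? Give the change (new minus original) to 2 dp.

0.44 K

Original: g = 0.3616, ΔT = 3/(1−0.3616) = 4.6992 K.
Without cloud: g' = 0.416, ΔT' = 3/(1−0.416) = 5.1370 K.
Change = 5.1370 − 4.6992 = 0.44 K.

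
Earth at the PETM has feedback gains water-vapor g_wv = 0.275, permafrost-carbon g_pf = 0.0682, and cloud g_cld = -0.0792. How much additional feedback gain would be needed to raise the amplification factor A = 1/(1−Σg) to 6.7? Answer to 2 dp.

0.59

Current total gain = 0.264.
Target gain for A = 6.7: g* = 1 − 1/6.7 = 0.8507.
Additional gain needed = 0.8507 − 0.264 = 0.59.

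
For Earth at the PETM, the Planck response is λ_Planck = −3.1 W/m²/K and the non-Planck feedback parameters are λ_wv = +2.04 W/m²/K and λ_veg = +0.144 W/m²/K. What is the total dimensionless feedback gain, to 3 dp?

Convert to gains: g_wv = 2.04/3.1 = 0.6581; g_veg = 0.144/3.1 = 0.04645.
Total gain g = 0.70455.

0.705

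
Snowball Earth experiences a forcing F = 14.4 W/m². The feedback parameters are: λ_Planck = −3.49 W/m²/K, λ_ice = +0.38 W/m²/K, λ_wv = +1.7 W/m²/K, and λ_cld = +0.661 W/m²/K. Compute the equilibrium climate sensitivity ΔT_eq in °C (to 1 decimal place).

19.2 °C

Net feedback parameter λ = (−3.49) + (+0.38) + (+1.7) + (+0.661) = -0.749 W/m²/K.
ΔT = −F/λ = −14.4/(-0.749) = 19.2 °C.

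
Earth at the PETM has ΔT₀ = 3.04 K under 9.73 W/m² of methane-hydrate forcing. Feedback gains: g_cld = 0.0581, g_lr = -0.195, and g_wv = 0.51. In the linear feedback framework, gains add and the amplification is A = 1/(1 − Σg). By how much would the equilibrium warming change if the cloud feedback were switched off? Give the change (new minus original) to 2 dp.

Original: g = 0.3731, ΔT = 3.04/(1−0.3731) = 4.8493 K.
Without cloud: g' = 0.315, ΔT' = 3.04/(1−0.315) = 4.4380 K.
Change = 4.4380 − 4.8493 = -0.41 K.

-0.41 K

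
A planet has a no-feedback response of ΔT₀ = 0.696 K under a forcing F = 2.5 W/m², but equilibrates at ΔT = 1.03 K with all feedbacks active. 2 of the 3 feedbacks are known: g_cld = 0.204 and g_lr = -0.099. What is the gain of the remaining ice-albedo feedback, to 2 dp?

Amplification A = ΔT/ΔT₀ = 1.03/0.696 = 1.48.
Total gain g = 1 − 1/A = 1 − 1/1.48 = 0.3243.
Known gains sum to 0.204 − 0.099 = 0.105.
g_ice = 0.3243 − 0.105 = 0.22.

0.22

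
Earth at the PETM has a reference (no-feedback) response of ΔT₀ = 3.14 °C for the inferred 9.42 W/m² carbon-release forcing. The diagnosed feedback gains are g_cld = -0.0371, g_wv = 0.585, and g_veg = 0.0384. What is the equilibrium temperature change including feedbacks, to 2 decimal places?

7.59 °C

Total gain g = -0.0371 + 0.585 + 0.0384 = 0.5863.
Amplification A = 1/(1 − 0.5863) = 2.417.
ΔT = 3.14 × 2.417 = 7.59 °C.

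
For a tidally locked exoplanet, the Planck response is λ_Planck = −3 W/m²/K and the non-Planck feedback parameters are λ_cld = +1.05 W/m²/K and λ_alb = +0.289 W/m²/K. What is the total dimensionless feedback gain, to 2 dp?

0.45

Convert to gains: g_cld = 1.05/3 = 0.35; g_alb = 0.289/3 = 0.09633.
Total gain g = 0.44633.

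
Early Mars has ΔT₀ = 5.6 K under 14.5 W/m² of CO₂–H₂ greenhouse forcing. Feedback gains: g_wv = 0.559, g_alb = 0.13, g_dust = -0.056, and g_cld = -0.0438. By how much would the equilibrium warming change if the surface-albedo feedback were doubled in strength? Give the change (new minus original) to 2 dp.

6.31 K

Original: g = 0.5892, ΔT = 5.6/(1−0.5892) = 13.6319 K.
With doubled surface-albedo: g' = 0.7192, ΔT' = 5.6/(1−0.7192) = 19.9430 K.
Change = 19.9430 − 13.6319 = 6.31 K.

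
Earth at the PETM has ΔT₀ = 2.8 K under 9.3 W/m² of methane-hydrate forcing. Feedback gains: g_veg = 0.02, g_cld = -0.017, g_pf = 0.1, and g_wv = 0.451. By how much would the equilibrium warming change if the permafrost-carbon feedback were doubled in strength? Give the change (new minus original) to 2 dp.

1.81 K

Original: g = 0.554, ΔT = 2.8/(1−0.554) = 6.2780 K.
With doubled permafrost-carbon: g' = 0.654, ΔT' = 2.8/(1−0.654) = 8.0925 K.
Change = 8.0925 − 6.2780 = 1.81 K.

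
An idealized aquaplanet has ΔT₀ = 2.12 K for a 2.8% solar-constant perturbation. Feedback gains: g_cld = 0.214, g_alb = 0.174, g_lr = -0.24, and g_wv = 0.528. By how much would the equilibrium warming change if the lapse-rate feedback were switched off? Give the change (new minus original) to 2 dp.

Original: g = 0.676, ΔT = 2.12/(1−0.676) = 6.5432 K.
Without lapse-rate: g' = 0.916, ΔT' = 2.12/(1−0.916) = 25.2381 K.
Change = 25.2381 − 6.5432 = 18.69 K.

18.69 K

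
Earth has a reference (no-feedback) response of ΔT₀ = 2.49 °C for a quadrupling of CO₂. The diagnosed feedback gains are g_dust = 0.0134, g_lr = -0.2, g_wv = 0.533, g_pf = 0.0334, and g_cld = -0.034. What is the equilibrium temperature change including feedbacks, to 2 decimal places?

Total gain g = 0.0134 − 0.2 + 0.533 + 0.0334 − 0.034 = 0.3458.
Amplification A = 1/(1 − 0.3458) = 1.529.
ΔT = 2.49 × 1.529 = 3.81 °C.

3.81 °C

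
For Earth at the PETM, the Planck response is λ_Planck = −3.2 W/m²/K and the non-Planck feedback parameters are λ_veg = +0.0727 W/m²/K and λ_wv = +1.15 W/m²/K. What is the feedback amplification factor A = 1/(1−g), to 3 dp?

Convert to gains: g_veg = 0.0727/3.2 = 0.02272; g_wv = 1.15/3.2 = 0.3594.
Total gain g = 0.38212.
A = 1/(1 − 0.38212) = 1.618.

1.618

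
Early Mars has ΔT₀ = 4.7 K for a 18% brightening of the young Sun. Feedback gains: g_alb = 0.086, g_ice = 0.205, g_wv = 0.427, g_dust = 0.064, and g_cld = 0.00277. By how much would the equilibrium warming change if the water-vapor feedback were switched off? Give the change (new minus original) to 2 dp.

Original: g = 0.78477, ΔT = 4.7/(1−0.78477) = 21.8371 K.
Without water-vapor: g' = 0.35777, ΔT' = 4.7/(1−0.35777) = 7.3183 K.
Change = 7.3183 − 21.8371 = -14.52 K.

-14.52 K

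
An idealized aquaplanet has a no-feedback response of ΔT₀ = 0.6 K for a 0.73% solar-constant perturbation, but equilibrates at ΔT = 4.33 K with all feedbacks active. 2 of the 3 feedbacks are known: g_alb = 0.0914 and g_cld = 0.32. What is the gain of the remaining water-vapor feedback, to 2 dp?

Amplification A = ΔT/ΔT₀ = 4.33/0.6 = 7.217.
Total gain g = 1 − 1/A = 1 − 1/7.217 = 0.8614.
Known gains sum to 0.0914 + 0.32 = 0.4114.
g_wv = 0.8614 − 0.4114 = 0.45.

0.45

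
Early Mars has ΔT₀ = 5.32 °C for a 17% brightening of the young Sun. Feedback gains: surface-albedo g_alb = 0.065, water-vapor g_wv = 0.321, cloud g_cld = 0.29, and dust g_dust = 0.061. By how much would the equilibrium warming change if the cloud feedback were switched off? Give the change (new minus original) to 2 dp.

-10.61 °C

Original: g = 0.737, ΔT = 5.32/(1−0.737) = 20.2281 °C.
Without cloud: g' = 0.447, ΔT' = 5.32/(1−0.447) = 9.6203 °C.
Change = 9.6203 − 20.2281 = -10.61 °C.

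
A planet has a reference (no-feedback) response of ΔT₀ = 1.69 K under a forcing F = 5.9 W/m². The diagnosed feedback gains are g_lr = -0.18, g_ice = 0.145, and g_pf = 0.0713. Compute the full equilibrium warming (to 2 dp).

Total gain g = -0.18 + 0.145 + 0.0713 = 0.0363.
Amplification A = 1/(1 − 0.0363) = 1.038.
ΔT = 1.69 × 1.038 = 1.75 K.

1.75 K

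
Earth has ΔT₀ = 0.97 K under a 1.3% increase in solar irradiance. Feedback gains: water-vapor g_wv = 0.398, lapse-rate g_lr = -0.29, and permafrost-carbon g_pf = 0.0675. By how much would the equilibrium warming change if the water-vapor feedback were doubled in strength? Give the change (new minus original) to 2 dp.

Original: g = 0.1755, ΔT = 0.97/(1−0.1755) = 1.1765 K.
With doubled water-vapor: g' = 0.5735, ΔT' = 0.97/(1−0.5735) = 2.2743 K.
Change = 2.2743 − 1.1765 = 1.10 K.

1.10 K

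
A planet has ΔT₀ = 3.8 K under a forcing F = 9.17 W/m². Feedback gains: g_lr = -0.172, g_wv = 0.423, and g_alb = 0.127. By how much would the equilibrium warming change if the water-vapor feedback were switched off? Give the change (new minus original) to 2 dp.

Original: g = 0.378, ΔT = 3.8/(1−0.378) = 6.1093 K.
Without water-vapor: g' = -0.045, ΔT' = 3.8/(1+0.045) = 3.6364 K.
Change = 3.6364 − 6.1093 = -2.47 K.

-2.47 K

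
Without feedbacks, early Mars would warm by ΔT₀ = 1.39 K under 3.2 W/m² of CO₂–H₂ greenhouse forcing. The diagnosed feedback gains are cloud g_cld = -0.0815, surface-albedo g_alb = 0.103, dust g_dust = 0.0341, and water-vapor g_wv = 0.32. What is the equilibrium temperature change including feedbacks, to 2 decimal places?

2.23 K

Total gain g = -0.0815 + 0.103 + 0.0341 + 0.32 = 0.3756.
Amplification A = 1/(1 − 0.3756) = 1.602.
ΔT = 1.39 × 1.602 = 2.23 K.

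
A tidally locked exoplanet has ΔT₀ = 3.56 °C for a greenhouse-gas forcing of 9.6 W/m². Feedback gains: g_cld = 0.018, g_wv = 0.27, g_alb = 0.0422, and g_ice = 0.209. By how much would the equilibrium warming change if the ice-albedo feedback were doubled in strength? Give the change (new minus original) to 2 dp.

Original: g = 0.5392, ΔT = 3.56/(1−0.5392) = 7.7257 °C.
With doubled ice-albedo: g' = 0.7482, ΔT' = 3.56/(1−0.7482) = 14.1382 °C.
Change = 14.1382 − 7.7257 = 6.41 °C.

6.41 °C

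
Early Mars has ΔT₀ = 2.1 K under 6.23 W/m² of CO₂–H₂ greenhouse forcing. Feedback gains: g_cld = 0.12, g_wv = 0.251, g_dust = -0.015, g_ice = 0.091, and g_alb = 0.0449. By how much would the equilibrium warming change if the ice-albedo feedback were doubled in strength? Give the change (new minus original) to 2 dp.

Original: g = 0.4919, ΔT = 2.1/(1−0.4919) = 4.1330 K.
With doubled ice-albedo: g' = 0.5829, ΔT' = 2.1/(1−0.5829) = 5.0348 K.
Change = 5.0348 − 4.1330 = 0.90 K.

0.90 K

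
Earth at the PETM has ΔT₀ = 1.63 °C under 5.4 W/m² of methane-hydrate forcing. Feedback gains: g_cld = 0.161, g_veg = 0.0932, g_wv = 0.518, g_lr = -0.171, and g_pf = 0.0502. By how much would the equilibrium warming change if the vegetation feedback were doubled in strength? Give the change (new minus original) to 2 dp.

Original: g = 0.6514, ΔT = 1.63/(1−0.6514) = 4.6758 °C.
With doubled vegetation: g' = 0.7446, ΔT' = 1.63/(1−0.7446) = 6.3821 °C.
Change = 6.3821 − 4.6758 = 1.71 °C.

1.71 °C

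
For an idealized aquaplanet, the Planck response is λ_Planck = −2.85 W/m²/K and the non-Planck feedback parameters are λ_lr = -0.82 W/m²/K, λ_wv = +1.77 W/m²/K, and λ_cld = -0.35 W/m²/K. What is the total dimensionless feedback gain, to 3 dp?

0.211

Convert to gains: g_lr = -0.82/2.85 = -0.2877; g_wv = 1.77/2.85 = 0.6211; g_cld = -0.35/2.85 = -0.1228.
Total gain g = 0.2106.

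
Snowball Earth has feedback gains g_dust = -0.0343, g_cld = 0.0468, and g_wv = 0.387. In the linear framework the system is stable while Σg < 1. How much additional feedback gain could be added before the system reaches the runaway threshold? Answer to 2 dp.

0.60

Current total gain = -0.0343 + 0.0468 + 0.387 = 0.3995.
Margin to runaway = 1 − 0.3995 = 0.60.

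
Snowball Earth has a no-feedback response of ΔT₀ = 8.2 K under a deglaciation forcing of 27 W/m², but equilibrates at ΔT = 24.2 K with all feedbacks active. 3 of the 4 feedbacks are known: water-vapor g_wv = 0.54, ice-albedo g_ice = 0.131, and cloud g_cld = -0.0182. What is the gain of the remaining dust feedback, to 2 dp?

Amplification A = ΔT/ΔT₀ = 24.2/8.2 = 2.951.
Total gain g = 1 − 1/A = 1 − 1/2.951 = 0.6611.
Known gains sum to 0.54 + 0.131 − 0.0182 = 0.6528.
g_dust = 0.6611 − 0.6528 = 0.01.

0.01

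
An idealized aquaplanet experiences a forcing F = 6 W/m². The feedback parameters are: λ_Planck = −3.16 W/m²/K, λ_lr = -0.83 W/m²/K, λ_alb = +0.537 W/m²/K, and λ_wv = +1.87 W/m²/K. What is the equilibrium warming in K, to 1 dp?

Net feedback parameter λ = (−3.16) + (-0.83) + (+0.537) + (+1.87) = -1.583 W/m²/K.
ΔT = −F/λ = −6/(-1.583) = 3.8 K.

3.8 K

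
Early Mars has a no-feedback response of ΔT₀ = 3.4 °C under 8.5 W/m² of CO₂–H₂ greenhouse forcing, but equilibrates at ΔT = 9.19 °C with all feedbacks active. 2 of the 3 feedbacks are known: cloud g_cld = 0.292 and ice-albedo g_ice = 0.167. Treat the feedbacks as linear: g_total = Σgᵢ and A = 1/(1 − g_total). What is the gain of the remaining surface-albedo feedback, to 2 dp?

0.17

Amplification A = ΔT/ΔT₀ = 9.19/3.4 = 2.703.
Total gain g = 1 − 1/A = 1 − 1/2.703 = 0.63.
Known gains sum to 0.292 + 0.167 = 0.459.
g_alb = 0.63 − 0.459 = 0.17.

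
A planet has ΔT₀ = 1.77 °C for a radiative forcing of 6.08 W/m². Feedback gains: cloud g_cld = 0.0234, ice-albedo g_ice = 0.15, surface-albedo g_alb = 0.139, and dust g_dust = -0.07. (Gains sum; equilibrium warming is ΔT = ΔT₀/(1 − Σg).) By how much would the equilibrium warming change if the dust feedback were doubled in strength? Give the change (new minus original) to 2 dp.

-0.20 °C

Original: g = 0.2424, ΔT = 1.77/(1−0.2424) = 2.3363 °C.
With doubled dust: g' = 0.1724, ΔT' = 1.77/(1−0.1724) = 2.1387 °C.
Change = 2.1387 − 2.3363 = -0.20 °C.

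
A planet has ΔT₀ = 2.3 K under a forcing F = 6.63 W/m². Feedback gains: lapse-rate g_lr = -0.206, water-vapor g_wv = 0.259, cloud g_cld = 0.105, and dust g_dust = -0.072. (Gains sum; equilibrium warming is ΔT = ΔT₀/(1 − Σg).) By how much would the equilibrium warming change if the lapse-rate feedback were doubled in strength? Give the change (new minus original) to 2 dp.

-0.46 K

Original: g = 0.086, ΔT = 2.3/(1−0.086) = 2.5164 K.
With doubled lapse-rate: g' = -0.12, ΔT' = 2.3/(1+0.12) = 2.0536 K.
Change = 2.0536 − 2.5164 = -0.46 K.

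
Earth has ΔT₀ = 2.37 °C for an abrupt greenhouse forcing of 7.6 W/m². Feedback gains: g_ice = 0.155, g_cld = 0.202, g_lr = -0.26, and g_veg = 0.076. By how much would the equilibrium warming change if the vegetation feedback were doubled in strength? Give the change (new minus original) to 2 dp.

Original: g = 0.173, ΔT = 2.37/(1−0.173) = 2.8658 °C.
With doubled vegetation: g' = 0.249, ΔT' = 2.37/(1−0.249) = 3.1558 °C.
Change = 3.1558 − 2.8658 = 0.29 °C.

0.29 °C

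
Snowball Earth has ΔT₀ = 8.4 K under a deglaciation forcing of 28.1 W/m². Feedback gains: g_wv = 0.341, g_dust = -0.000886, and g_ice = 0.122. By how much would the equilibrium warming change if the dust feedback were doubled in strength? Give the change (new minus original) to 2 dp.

-0.03 K

Original: g = 0.462114, ΔT = 8.4/(1−0.462114) = 15.6167 K.
With doubled dust: g' = 0.461228, ΔT' = 8.4/(1−0.461228) = 15.5910 K.
Change = 15.5910 − 15.6167 = -0.03 K.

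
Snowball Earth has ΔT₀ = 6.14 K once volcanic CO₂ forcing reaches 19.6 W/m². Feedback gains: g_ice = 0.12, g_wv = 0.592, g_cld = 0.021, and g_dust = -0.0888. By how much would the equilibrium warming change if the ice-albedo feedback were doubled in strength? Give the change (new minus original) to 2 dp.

8.78 K

Original: g = 0.6442, ΔT = 6.14/(1−0.6442) = 17.2569 K.
With doubled ice-albedo: g' = 0.7642, ΔT' = 6.14/(1−0.7642) = 26.0390 K.
Change = 26.0390 − 17.2569 = 8.78 K.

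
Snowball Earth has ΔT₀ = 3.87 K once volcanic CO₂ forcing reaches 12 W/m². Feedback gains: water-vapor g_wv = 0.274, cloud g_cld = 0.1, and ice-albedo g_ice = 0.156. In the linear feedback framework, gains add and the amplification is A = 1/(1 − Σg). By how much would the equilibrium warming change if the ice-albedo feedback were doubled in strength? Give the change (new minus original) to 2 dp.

Original: g = 0.53, ΔT = 3.87/(1−0.53) = 8.2340 K.
With doubled ice-albedo: g' = 0.686, ΔT' = 3.87/(1−0.686) = 12.3248 K.
Change = 12.3248 − 8.2340 = 4.09 K.

4.09 K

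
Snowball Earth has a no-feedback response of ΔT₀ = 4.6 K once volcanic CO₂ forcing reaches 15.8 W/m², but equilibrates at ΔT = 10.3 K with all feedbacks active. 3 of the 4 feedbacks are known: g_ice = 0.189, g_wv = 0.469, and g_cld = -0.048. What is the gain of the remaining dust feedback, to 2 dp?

Amplification A = ΔT/ΔT₀ = 10.3/4.6 = 2.239.
Total gain g = 1 − 1/A = 1 − 1/2.239 = 0.5534.
Known gains sum to 0.189 + 0.469 − 0.048 = 0.61.
g_dust = 0.5534 − 0.61 = -0.06.

-0.06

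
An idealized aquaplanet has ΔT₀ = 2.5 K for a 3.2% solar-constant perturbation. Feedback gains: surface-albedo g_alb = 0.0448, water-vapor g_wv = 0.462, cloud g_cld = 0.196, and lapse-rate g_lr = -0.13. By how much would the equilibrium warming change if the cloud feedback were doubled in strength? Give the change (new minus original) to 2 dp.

Original: g = 0.5728, ΔT = 2.5/(1−0.5728) = 5.8521 K.
With doubled cloud: g' = 0.7688, ΔT' = 2.5/(1−0.7688) = 10.8131 K.
Change = 10.8131 − 5.8521 = 4.96 K.

4.96 K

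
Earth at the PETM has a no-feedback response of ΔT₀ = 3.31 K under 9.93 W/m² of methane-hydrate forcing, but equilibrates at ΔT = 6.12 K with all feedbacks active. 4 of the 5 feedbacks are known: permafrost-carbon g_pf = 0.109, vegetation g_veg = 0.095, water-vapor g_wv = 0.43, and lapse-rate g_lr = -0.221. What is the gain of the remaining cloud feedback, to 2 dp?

0.05

Amplification A = ΔT/ΔT₀ = 6.12/3.31 = 1.849.
Total gain g = 1 − 1/A = 1 − 1/1.849 = 0.4592.
Known gains sum to 0.109 + 0.095 + 0.43 − 0.221 = 0.413.
g_cld = 0.4592 − 0.413 = 0.05.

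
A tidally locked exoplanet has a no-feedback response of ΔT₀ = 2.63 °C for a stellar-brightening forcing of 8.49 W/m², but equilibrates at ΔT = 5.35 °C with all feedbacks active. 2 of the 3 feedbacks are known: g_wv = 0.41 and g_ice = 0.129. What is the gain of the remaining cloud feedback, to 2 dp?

Amplification A = ΔT/ΔT₀ = 5.35/2.63 = 2.034.
Total gain g = 1 − 1/A = 1 − 1/2.034 = 0.5084.
Known gains sum to 0.41 + 0.129 = 0.539.
g_cld = 0.5084 − 0.539 = -0.03.

-0.03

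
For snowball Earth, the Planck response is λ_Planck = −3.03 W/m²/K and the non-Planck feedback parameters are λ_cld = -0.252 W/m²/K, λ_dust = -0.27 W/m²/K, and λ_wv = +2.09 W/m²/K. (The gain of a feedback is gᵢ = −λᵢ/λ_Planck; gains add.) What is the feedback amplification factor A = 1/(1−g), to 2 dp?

2.07

Convert to gains: g_cld = -0.252/3.03 = -0.08317; g_dust = -0.27/3.03 = -0.08911; g_wv = 2.09/3.03 = 0.6898.
Total gain g = 0.51752.
A = 1/(1 − 0.51752) = 2.07.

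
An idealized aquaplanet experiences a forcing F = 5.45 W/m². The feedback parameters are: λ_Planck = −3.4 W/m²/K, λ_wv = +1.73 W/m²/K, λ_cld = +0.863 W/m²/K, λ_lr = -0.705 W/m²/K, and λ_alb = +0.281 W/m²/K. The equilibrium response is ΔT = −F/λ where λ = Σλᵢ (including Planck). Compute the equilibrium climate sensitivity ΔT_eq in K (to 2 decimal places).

4.43 K

Net feedback parameter λ = (−3.4) + (+1.73) + (+0.863) + (-0.705) + (+0.281) = -1.231 W/m²/K.
ΔT = −F/λ = −5.45/(-1.231) = 4.43 K.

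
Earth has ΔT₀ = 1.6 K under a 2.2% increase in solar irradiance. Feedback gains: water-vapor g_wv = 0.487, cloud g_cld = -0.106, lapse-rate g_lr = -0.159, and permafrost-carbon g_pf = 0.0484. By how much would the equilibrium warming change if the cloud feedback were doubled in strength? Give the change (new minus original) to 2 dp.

Original: g = 0.2704, ΔT = 1.6/(1−0.2704) = 2.1930 K.
With doubled cloud: g' = 0.1644, ΔT' = 1.6/(1−0.1644) = 1.9148 K.
Change = 1.9148 − 2.1930 = -0.28 K.

-0.28 K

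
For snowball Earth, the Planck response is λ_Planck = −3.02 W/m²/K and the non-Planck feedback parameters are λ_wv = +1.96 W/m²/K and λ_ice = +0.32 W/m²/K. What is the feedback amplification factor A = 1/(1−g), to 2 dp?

Convert to gains: g_wv = 1.96/3.02 = 0.649; g_ice = 0.32/3.02 = 0.106.
Total gain g = 0.755.
A = 1/(1 − 0.755) = 4.08.

4.08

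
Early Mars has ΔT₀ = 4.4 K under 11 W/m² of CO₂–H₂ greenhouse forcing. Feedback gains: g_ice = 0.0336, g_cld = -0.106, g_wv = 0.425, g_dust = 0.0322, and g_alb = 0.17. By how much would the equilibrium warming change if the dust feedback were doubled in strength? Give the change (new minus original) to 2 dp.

Original: g = 0.5548, ΔT = 4.4/(1−0.5548) = 9.8832 K.
With doubled dust: g' = 0.587, ΔT' = 4.4/(1−0.587) = 10.6538 K.
Change = 10.6538 − 9.8832 = 0.77 K.

0.77 K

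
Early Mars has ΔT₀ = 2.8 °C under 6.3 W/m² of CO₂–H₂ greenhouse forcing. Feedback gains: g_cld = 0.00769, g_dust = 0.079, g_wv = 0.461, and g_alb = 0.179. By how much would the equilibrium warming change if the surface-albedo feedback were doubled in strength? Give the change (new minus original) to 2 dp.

19.44 °C

Original: g = 0.72669, ΔT = 2.8/(1−0.72669) = 10.2448 °C.
With doubled surface-albedo: g' = 0.90569, ΔT' = 2.8/(1−0.90569) = 29.6893 °C.
Change = 29.6893 − 10.2448 = 19.44 °C.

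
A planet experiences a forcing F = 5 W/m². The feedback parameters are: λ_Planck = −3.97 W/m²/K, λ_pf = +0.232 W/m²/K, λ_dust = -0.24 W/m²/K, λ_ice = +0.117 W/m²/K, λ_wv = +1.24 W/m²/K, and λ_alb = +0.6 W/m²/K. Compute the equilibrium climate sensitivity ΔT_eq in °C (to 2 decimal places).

Net feedback parameter λ = (−3.97) + (+0.232) + (-0.24) + (+0.117) + (+1.24) + (+0.6) = -2.021 W/m²/K.
ΔT = −F/λ = −5/(-2.021) = 2.47 °C.

2.47 °C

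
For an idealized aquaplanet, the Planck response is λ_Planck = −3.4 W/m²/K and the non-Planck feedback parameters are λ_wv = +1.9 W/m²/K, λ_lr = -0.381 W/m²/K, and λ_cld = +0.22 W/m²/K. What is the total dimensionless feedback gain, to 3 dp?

Convert to gains: g_wv = 1.9/3.4 = 0.5588; g_lr = -0.381/3.4 = -0.1121; g_cld = 0.22/3.4 = 0.06471.
Total gain g = 0.51141.

0.511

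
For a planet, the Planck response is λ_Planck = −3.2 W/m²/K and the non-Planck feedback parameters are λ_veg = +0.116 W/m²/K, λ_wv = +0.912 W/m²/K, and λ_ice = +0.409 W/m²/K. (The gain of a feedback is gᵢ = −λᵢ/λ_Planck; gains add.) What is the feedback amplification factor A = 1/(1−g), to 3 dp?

Convert to gains: g_veg = 0.116/3.2 = 0.03625; g_wv = 0.912/3.2 = 0.285; g_ice = 0.409/3.2 = 0.1278.
Total gain g = 0.44905.
A = 1/(1 − 0.44905) = 1.815.

1.815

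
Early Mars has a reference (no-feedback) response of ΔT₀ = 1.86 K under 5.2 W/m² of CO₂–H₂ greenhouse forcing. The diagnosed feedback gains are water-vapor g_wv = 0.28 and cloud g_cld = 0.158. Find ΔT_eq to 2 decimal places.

Total gain g = 0.28 + 0.158 = 0.438.
Amplification A = 1/(1 − 0.438) = 1.779.
ΔT = 1.86 × 1.779 = 3.31 K.

3.31 K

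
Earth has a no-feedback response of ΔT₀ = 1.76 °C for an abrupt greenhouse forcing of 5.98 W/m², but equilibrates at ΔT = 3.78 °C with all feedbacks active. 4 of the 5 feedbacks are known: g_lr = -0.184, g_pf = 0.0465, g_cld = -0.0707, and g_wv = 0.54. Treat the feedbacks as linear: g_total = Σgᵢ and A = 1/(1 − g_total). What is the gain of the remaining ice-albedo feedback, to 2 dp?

Amplification A = ΔT/ΔT₀ = 3.78/1.76 = 2.148.
Total gain g = 1 − 1/A = 1 − 1/2.148 = 0.5345.
Known gains sum to -0.184 + 0.0465 − 0.0707 + 0.54 = 0.3318.
g_ice = 0.5345 − 0.3318 = 0.20.

0.20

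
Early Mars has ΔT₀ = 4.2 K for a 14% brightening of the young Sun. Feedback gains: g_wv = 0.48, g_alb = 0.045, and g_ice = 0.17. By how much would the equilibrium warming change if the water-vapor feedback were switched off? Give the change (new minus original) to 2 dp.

Original: g = 0.695, ΔT = 4.2/(1−0.695) = 13.7705 K.
Without water-vapor: g' = 0.215, ΔT' = 4.2/(1−0.215) = 5.3503 K.
Change = 5.3503 − 13.7705 = -8.42 K.

-8.42 K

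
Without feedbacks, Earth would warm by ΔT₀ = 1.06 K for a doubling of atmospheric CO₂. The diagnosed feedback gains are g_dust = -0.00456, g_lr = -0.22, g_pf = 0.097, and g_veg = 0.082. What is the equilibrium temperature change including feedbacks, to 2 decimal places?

Total gain g = -0.00456 − 0.22 + 0.097 + 0.082 = -0.04556.
Amplification A = 1/(1 + 0.04556) = 0.9564.
ΔT = 1.06 × 0.9564 = 1.01 K.

1.01 K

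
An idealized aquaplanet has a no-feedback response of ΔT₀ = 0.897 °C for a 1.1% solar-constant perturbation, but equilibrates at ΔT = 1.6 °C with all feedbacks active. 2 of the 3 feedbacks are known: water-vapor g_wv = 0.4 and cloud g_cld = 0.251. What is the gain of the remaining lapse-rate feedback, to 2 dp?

Amplification A = ΔT/ΔT₀ = 1.6/0.897 = 1.784.
Total gain g = 1 − 1/A = 1 − 1/1.784 = 0.4395.
Known gains sum to 0.4 + 0.251 = 0.651.
g_lr = 0.4395 − 0.651 = -0.21.

-0.21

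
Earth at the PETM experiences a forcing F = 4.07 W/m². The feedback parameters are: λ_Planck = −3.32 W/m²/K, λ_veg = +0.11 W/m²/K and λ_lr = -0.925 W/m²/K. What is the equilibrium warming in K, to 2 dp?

Net feedback parameter λ = (−3.32) + (+0.11) + (-0.925) = -4.135 W/m²/K.
ΔT = −F/λ = −4.07/(-4.135) = 0.98 K.

0.98 K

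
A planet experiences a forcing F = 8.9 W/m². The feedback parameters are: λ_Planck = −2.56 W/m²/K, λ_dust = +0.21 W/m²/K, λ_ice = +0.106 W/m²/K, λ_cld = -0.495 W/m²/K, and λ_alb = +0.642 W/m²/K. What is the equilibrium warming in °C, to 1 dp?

Net feedback parameter λ = (−2.56) + (+0.21) + (+0.106) + (-0.495) + (+0.642) = -2.097 W/m²/K.
ΔT = −F/λ = −8.9/(-2.097) = 4.2 °C.

4.2 °C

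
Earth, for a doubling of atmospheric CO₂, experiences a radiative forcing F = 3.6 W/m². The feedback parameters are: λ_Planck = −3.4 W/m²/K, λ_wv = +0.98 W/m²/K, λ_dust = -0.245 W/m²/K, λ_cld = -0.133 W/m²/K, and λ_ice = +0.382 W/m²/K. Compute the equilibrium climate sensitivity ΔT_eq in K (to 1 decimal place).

1.5 K

Net feedback parameter λ = (−3.4) + (+0.98) + (-0.245) + (-0.133) + (+0.382) = -2.416 W/m²/K.
ΔT = −F/λ = −3.6/(-2.416) = 1.5 K.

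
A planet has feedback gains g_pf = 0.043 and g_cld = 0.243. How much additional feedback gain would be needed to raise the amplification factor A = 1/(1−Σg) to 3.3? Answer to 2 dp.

Current total gain = 0.286.
Target gain for A = 3.3: g* = 1 − 1/3.3 = 0.697.
Additional gain needed = 0.697 − 0.286 = 0.41.

0.41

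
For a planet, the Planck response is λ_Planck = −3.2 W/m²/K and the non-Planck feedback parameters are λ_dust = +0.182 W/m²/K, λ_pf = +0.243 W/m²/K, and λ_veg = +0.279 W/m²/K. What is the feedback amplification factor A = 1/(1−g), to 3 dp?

1.282

Convert to gains: g_dust = 0.182/3.2 = 0.05687; g_pf = 0.243/3.2 = 0.07594; g_veg = 0.279/3.2 = 0.08719.
Total gain g = 0.22.
A = 1/(1 − 0.22) = 1.282.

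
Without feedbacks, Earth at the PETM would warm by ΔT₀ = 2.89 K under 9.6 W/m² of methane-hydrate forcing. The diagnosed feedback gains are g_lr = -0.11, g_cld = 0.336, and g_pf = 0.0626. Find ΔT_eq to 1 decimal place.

Total gain g = -0.11 + 0.336 + 0.0626 = 0.2886.
Amplification A = 1/(1 − 0.2886) = 1.406.
ΔT = 2.89 × 1.406 = 4.1 K.

4.1 K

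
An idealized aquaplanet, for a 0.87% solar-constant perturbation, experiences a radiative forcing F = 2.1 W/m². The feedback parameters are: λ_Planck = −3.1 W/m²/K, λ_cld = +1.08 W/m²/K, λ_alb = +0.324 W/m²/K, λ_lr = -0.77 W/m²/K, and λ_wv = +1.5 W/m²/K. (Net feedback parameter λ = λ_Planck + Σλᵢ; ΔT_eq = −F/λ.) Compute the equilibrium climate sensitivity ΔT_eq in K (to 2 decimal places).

Net feedback parameter λ = (−3.1) + (+1.08) + (+0.324) + (-0.77) + (+1.5) = -0.966 W/m²/K.
ΔT = −F/λ = −2.1/(-0.966) = 2.17 K.

2.17 K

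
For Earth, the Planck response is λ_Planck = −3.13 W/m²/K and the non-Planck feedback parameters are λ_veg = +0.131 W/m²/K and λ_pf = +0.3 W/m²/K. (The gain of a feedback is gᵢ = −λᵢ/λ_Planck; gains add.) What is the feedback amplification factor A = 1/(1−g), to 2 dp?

Convert to gains: g_veg = 0.131/3.13 = 0.04185; g_pf = 0.3/3.13 = 0.09585.
Total gain g = 0.1377.
A = 1/(1 − 0.1377) = 1.16.

1.16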